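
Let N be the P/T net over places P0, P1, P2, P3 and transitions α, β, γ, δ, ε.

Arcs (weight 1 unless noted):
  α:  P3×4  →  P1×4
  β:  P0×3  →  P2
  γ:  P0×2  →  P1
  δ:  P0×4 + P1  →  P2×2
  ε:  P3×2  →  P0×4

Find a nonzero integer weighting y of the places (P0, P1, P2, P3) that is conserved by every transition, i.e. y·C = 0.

Incidence matrix C (rows=places, cols=transitions):
        α    β    γ    δ    ε
   P0   0   -3   -2   -4    4
   P1   4    0    1   -1    0
   P2   0    1    0    2    0
   P3  -4    0    0    0   -2

Candidate y = [1, 2, 3, 2]; check y·C column-wise:
  col α: 1·0 + 2·4 + 3·0 + 2·-4 = 0
  col β: 1·-3 + 2·0 + 3·1 + 2·0 = 0
  col γ: 1·-2 + 2·1 + 3·0 + 2·0 = 0
  col δ: 1·-4 + 2·-1 + 3·2 + 2·0 = 0
  col ε: 1·4 + 2·0 + 3·0 + 2·-2 = 0

y = (P0:1, P1:2, P2:3, P3:2)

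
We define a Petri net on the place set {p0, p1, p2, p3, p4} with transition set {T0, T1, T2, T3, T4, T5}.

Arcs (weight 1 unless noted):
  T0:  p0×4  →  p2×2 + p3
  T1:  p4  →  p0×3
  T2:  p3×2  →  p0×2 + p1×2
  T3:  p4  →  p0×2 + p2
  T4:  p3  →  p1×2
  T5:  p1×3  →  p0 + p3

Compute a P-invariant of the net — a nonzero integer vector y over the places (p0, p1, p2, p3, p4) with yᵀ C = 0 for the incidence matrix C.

Incidence matrix C (rows=places, cols=transitions):
       T0   T1   T2   T3   T4   T5
   p0  -4    3    2    2    0    1
   p1   0    0    2    0    2   -3
   p2   2    0    0    1    0    0
   p3   1    0   -2    0   -1    1
   p4   0   -1    0   -1    0    0

Candidate y = [1, 1, 1, 2, 3]; check y·C column-wise:
  col T0: 1·-4 + 1·0 + 1·2 + 2·1 + 3·0 = 0
  col T1: 1·3 + 1·0 + 1·0 + 2·0 + 3·-1 = 0
  col T2: 1·2 + 1·2 + 1·0 + 2·-2 + 3·0 = 0
  col T3: 1·2 + 1·0 + 1·1 + 2·0 + 3·-1 = 0
  col T4: 1·0 + 1·2 + 1·0 + 2·-1 + 3·0 = 0
  col T5: 1·1 + 1·-3 + 1·0 + 2·1 + 3·0 = 0

y = (p0:1, p1:1, p2:1, p3:2, p4:3)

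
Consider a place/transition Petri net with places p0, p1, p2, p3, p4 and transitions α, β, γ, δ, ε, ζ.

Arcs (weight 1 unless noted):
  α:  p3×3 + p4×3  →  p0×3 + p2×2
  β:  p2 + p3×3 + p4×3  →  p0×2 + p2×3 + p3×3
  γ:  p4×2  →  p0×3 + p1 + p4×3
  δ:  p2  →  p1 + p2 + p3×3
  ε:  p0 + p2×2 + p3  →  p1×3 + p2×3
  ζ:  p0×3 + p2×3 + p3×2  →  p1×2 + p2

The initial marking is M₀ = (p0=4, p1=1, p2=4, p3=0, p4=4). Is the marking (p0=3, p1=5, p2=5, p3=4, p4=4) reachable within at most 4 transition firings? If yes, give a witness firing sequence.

NO — not reachable within 4 firings

depth 0: 1 marking
depth 1: 3 markings reached so far
depth 2: 10 markings reached so far
depth 3: 26 markings reached so far
depth 4: 56 markings reached so far
target is not among the 56 markings reachable within 4 steps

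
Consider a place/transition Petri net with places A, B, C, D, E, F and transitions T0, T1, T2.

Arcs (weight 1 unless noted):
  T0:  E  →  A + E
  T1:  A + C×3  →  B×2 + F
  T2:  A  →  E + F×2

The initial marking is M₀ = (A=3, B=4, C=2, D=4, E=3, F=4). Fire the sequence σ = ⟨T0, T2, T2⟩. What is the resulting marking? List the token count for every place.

step 1: fire T0:  (A=3, B=4, C=2, D=4, E=3, F=4) → (A=4, B=4, C=2, D=4, E=3, F=4)
step 2: fire T2:  (A=4, B=4, C=2, D=4, E=3, F=4) → (A=3, B=4, C=2, D=4, E=4, F=6)
step 3: fire T2:  (A=3, B=4, C=2, D=4, E=4, F=6) → (A=2, B=4, C=2, D=4, E=5, F=8)

(A=2, B=4, C=2, D=4, E=5, F=8)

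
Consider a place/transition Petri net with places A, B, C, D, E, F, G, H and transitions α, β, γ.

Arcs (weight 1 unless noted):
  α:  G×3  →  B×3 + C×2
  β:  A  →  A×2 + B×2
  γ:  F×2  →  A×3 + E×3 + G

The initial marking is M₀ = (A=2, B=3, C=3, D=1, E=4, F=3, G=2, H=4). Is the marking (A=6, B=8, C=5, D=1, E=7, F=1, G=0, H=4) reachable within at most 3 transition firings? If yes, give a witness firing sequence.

YES — reachable via ⟨β, γ, α⟩ (3 firings)

step 1: fire β:  (A=2, B=3, C=3, D=1, E=4, F=3, G=2, H=4) → (A=3, B=5, C=3, D=1, E=4, F=3, G=2, H=4)
step 2: fire γ:  (A=3, B=5, C=3, D=1, E=4, F=3, G=2, H=4) → (A=6, B=5, C=3, D=1, E=7, F=1, G=3, H=4)
step 3: fire α:  (A=6, B=5, C=3, D=1, E=7, F=1, G=3, H=4) → (A=6, B=8, C=5, D=1, E=7, F=1, G=0, H=4)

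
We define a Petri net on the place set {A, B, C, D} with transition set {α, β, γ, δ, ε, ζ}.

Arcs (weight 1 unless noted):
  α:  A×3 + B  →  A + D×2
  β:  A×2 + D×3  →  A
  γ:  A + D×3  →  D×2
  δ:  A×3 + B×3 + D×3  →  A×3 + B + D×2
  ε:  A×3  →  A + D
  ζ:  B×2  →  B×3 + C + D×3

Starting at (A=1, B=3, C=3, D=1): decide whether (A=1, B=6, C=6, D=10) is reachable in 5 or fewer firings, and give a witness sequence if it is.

YES — reachable via ⟨ζ, ζ, ζ⟩ (3 firings)

step 1: fire ζ:  (A=1, B=3, C=3, D=1) → (A=1, B=4, C=4, D=4)
step 2: fire ζ:  (A=1, B=4, C=4, D=4) → (A=1, B=5, C=5, D=7)
step 3: fire ζ:  (A=1, B=5, C=5, D=7) → (A=1, B=6, C=6, D=10)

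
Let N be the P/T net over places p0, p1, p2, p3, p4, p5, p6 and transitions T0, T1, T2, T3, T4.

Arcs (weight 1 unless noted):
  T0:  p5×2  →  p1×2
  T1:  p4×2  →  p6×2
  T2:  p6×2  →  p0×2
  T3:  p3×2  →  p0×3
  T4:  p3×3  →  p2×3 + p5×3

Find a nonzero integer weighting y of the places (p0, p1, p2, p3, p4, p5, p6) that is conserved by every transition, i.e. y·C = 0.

y = (p0:0, p1:1, p2:-1, p3:0, p4:0, p5:1, p6:0)

Incidence matrix C (rows=places, cols=transitions):
       T0   T1   T2   T3   T4
   p0   0    0    2    3    0
   p1   2    0    0    0    0
   p2   0    0    0    0    3
   p3   0    0    0   -2   -3
   p4   0   -2    0    0    0
   p5  -2    0    0    0    3
   p6   0    2   -2    0    0

Candidate y = [0, 1, -1, 0, 0, 1, 0]; check y·C column-wise:
  col T0: 1·2 + -1·0 + 1·-2 = 0
  col T1: 1·0 + -1·0 + 0·-2 + 1·0 + 0·2 = 0
  col T2: 0·2 + 1·0 + -1·0 + 1·0 + 0·-2 = 0
  col T3: 0·3 + 1·0 + -1·0 + 0·-2 + 1·0 = 0
  col T4: 1·0 + -1·3 + 0·-3 + 1·3 = 0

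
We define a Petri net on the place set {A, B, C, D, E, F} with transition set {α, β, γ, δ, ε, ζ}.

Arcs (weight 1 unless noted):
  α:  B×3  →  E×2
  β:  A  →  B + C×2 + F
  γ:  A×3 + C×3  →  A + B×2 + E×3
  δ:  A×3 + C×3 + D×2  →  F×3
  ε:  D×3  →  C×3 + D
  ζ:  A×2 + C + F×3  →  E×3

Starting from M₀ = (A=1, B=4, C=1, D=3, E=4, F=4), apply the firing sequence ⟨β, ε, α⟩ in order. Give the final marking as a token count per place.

(A=0, B=2, C=6, D=1, E=6, F=5)

step 1: fire β:  (A=1, B=4, C=1, D=3, E=4, F=4) → (A=0, B=5, C=3, D=3, E=4, F=5)
step 2: fire ε:  (A=0, B=5, C=3, D=3, E=4, F=5) → (A=0, B=5, C=6, D=1, E=4, F=5)
step 3: fire α:  (A=0, B=5, C=6, D=1, E=4, F=5) → (A=0, B=2, C=6, D=1, E=6, F=5)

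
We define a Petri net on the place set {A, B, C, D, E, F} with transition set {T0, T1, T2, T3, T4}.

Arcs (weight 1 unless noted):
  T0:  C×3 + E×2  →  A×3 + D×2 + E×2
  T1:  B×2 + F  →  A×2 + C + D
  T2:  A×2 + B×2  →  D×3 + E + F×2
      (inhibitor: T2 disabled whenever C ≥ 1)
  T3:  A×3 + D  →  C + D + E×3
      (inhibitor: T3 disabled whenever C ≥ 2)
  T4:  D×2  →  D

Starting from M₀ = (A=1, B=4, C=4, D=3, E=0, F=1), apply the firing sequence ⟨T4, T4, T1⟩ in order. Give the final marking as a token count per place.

step 1: fire T4:  (A=1, B=4, C=4, D=3, E=0, F=1) → (A=1, B=4, C=4, D=2, E=0, F=1)
step 2: fire T4:  (A=1, B=4, C=4, D=2, E=0, F=1) → (A=1, B=4, C=4, D=1, E=0, F=1)
step 3: fire T1:  (A=1, B=4, C=4, D=1, E=0, F=1) → (A=3, B=2, C=5, D=2, E=0, F=0)

(A=3, B=2, C=5, D=2, E=0, F=0)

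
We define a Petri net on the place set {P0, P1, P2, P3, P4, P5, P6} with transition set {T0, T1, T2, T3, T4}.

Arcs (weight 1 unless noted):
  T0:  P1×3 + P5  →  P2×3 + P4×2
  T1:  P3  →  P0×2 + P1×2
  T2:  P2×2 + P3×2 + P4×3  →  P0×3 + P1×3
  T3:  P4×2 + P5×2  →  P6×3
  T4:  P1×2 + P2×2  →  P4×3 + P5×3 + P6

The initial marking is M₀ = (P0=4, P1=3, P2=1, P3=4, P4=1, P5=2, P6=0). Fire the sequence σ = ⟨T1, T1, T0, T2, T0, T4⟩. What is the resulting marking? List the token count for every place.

(P0=11, P1=2, P2=3, P3=0, P4=5, P5=3, P6=1)

step 1: fire T1:  (P0=4, P1=3, P2=1, P3=4, P4=1, P5=2, P6=0) → (P0=6, P1=5, P2=1, P3=3, P4=1, P5=2, P6=0)
step 2: fire T1:  (P0=6, P1=5, P2=1, P3=3, P4=1, P5=2, P6=0) → (P0=8, P1=7, P2=1, P3=2, P4=1, P5=2, P6=0)
step 3: fire T0:  (P0=8, P1=7, P2=1, P3=2, P4=1, P5=2, P6=0) → (P0=8, P1=4, P2=4, P3=2, P4=3, P5=1, P6=0)
step 4: fire T2:  (P0=8, P1=4, P2=4, P3=2, P4=3, P5=1, P6=0) → (P0=11, P1=7, P2=2, P3=0, P4=0, P5=1, P6=0)
step 5: fire T0:  (P0=11, P1=7, P2=2, P3=0, P4=0, P5=1, P6=0) → (P0=11, P1=4, P2=5, P3=0, P4=2, P5=0, P6=0)
step 6: fire T4:  (P0=11, P1=4, P2=5, P3=0, P4=2, P5=0, P6=0) → (P0=11, P1=2, P2=3, P3=0, P4=5, P5=3, P6=1)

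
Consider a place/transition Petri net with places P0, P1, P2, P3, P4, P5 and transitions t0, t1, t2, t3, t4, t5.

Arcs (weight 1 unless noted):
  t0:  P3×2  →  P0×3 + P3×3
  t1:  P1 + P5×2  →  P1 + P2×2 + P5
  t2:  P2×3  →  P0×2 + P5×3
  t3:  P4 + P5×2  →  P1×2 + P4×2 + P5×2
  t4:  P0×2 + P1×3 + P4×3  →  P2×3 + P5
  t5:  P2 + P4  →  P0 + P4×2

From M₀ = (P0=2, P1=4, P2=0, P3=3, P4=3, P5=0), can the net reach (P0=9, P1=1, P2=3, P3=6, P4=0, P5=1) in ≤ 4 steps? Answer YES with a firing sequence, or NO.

step 1: fire t0:  (P0=2, P1=4, P2=0, P3=3, P4=3, P5=0) → (P0=5, P1=4, P2=0, P3=4, P4=3, P5=0)
step 2: fire t0:  (P0=5, P1=4, P2=0, P3=4, P4=3, P5=0) → (P0=8, P1=4, P2=0, P3=5, P4=3, P5=0)
step 3: fire t0:  (P0=8, P1=4, P2=0, P3=5, P4=3, P5=0) → (P0=11, P1=4, P2=0, P3=6, P4=3, P5=0)
step 4: fire t4:  (P0=11, P1=4, P2=0, P3=6, P4=3, P5=0) → (P0=9, P1=1, P2=3, P3=6, P4=0, P5=1)

YES — reachable via ⟨t0, t0, t0, t4⟩ (4 firings)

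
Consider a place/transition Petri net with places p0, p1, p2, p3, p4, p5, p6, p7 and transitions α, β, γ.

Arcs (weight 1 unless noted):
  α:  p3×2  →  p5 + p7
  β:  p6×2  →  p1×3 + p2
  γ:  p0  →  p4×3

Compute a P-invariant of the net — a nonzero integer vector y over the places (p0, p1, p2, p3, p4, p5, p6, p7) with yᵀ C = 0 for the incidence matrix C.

Incidence matrix C (rows=places, cols=transitions):
        α    β    γ
   p0   0    0   -1
   p1   0    3    0
   p2   0    1    0
   p3  -2    0    0
   p4   0    0    3
   p5   1    0    0
   p6   0   -2    0
   p7   1    0    0

Candidate y = [0, 1, -3, 0, 0, 0, 0, 0]; check y·C column-wise:
  col α: 1·0 + -3·0 + 0·-2 + 0·1 + 0·1 = 0
  col β: 1·3 + -3·1 + 0·-2 = 0
  col γ: 0·-1 + 1·0 + -3·0 + 0·3 = 0

y = (p0:0, p1:1, p2:-3, p3:0, p4:0, p5:0, p6:0, p7:0)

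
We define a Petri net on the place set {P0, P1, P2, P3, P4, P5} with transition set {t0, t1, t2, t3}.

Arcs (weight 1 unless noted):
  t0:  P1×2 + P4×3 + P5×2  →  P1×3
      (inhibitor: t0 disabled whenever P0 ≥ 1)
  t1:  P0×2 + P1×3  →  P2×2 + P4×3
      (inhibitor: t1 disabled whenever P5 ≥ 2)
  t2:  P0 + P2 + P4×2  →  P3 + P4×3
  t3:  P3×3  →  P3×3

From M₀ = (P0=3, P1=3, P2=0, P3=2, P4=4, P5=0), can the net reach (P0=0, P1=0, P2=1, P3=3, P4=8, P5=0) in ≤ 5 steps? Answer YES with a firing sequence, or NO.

step 1: fire t1:  (P0=3, P1=3, P2=0, P3=2, P4=4, P5=0) → (P0=1, P1=0, P2=2, P3=2, P4=7, P5=0)
step 2: fire t2:  (P0=1, P1=0, P2=2, P3=2, P4=7, P5=0) → (P0=0, P1=0, P2=1, P3=3, P4=8, P5=0)

YES — reachable via ⟨t1, t2⟩ (2 firings)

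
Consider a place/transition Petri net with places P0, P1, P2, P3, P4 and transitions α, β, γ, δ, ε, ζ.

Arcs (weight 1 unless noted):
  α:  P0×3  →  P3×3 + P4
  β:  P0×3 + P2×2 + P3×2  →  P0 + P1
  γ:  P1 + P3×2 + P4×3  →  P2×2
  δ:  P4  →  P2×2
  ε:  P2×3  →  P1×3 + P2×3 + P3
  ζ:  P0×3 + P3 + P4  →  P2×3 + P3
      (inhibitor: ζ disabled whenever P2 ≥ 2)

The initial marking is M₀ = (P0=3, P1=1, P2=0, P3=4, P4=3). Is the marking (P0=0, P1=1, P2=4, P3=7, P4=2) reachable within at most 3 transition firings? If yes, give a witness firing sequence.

step 1: fire α:  (P0=3, P1=1, P2=0, P3=4, P4=3) → (P0=0, P1=1, P2=0, P3=7, P4=4)
step 2: fire δ:  (P0=0, P1=1, P2=0, P3=7, P4=4) → (P0=0, P1=1, P2=2, P3=7, P4=3)
step 3: fire δ:  (P0=0, P1=1, P2=2, P3=7, P4=3) → (P0=0, P1=1, P2=4, P3=7, P4=2)

YES — reachable via ⟨α, δ, δ⟩ (3 firings)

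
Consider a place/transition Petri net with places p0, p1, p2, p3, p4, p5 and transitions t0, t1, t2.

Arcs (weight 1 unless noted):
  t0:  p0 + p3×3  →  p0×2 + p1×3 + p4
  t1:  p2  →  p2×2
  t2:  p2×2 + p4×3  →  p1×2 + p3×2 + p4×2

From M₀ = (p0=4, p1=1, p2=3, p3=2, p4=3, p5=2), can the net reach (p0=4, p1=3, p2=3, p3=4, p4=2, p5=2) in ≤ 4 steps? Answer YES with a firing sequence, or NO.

step 1: fire t1:  (p0=4, p1=1, p2=3, p3=2, p4=3, p5=2) → (p0=4, p1=1, p2=4, p3=2, p4=3, p5=2)
step 2: fire t1:  (p0=4, p1=1, p2=4, p3=2, p4=3, p5=2) → (p0=4, p1=1, p2=5, p3=2, p4=3, p5=2)
step 3: fire t2:  (p0=4, p1=1, p2=5, p3=2, p4=3, p5=2) → (p0=4, p1=3, p2=3, p3=4, p4=2, p5=2)

YES — reachable via ⟨t1, t1, t2⟩ (3 firings)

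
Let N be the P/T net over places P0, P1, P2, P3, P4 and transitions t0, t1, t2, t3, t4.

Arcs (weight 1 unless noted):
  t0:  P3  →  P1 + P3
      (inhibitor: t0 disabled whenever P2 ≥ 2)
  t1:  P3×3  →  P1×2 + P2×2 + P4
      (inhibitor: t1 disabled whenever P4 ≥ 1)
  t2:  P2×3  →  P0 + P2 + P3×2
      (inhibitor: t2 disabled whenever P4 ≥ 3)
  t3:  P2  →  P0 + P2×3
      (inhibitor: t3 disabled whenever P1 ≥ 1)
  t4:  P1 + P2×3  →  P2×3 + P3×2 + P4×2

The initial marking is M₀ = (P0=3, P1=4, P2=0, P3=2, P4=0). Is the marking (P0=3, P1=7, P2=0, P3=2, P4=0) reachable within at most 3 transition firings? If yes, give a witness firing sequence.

step 1: fire t0:  (P0=3, P1=4, P2=0, P3=2, P4=0) → (P0=3, P1=5, P2=0, P3=2, P4=0)
step 2: fire t0:  (P0=3, P1=5, P2=0, P3=2, P4=0) → (P0=3, P1=6, P2=0, P3=2, P4=0)
step 3: fire t0:  (P0=3, P1=6, P2=0, P3=2, P4=0) → (P0=3, P1=7, P2=0, P3=2, P4=0)

YES — reachable via ⟨t0, t0, t0⟩ (3 firings)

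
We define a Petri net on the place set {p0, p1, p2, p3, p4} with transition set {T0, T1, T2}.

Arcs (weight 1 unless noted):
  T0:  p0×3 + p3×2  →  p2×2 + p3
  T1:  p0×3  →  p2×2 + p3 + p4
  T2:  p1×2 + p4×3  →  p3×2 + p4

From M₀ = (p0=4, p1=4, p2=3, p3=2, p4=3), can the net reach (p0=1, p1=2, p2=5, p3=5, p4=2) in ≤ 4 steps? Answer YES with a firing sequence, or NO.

step 1: fire T1:  (p0=4, p1=4, p2=3, p3=2, p4=3) → (p0=1, p1=4, p2=5, p3=3, p4=4)
step 2: fire T2:  (p0=1, p1=4, p2=5, p3=3, p4=4) → (p0=1, p1=2, p2=5, p3=5, p4=2)

YES — reachable via ⟨T1, T2⟩ (2 firings)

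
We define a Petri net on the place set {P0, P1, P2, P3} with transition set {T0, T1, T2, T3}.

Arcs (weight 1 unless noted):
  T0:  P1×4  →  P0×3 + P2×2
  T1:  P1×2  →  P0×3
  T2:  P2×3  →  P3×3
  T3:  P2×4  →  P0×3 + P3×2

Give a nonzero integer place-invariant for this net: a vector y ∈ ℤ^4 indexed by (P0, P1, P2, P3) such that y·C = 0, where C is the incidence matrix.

Incidence matrix C (rows=places, cols=transitions):
       T0   T1   T2   T3
   P0   3    3    0    3
   P1  -4   -2    0    0
   P2   2    0   -3   -4
   P3   0    0    3    2

Candidate y = [2, 3, 3, 3]; check y·C column-wise:
  col T0: 2·3 + 3·-4 + 3·2 + 3·0 = 0
  col T1: 2·3 + 3·-2 + 3·0 + 3·0 = 0
  col T2: 2·0 + 3·0 + 3·-3 + 3·3 = 0
  col T3: 2·3 + 3·0 + 3·-4 + 3·2 = 0

y = (P0:2, P1:3, P2:3, P3:3)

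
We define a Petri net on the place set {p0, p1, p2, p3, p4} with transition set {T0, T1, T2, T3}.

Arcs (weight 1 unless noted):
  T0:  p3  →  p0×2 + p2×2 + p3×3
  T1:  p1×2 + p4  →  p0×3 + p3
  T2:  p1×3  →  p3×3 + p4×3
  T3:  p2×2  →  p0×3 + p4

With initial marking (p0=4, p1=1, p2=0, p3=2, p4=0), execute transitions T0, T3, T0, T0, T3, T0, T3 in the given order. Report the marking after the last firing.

step 1: fire T0:  (p0=4, p1=1, p2=0, p3=2, p4=0) → (p0=6, p1=1, p2=2, p3=4, p4=0)
step 2: fire T3:  (p0=6, p1=1, p2=2, p3=4, p4=0) → (p0=9, p1=1, p2=0, p3=4, p4=1)
step 3: fire T0:  (p0=9, p1=1, p2=0, p3=4, p4=1) → (p0=11, p1=1, p2=2, p3=6, p4=1)
step 4: fire T0:  (p0=11, p1=1, p2=2, p3=6, p4=1) → (p0=13, p1=1, p2=4, p3=8, p4=1)
step 5: fire T3:  (p0=13, p1=1, p2=4, p3=8, p4=1) → (p0=16, p1=1, p2=2, p3=8, p4=2)
step 6: fire T0:  (p0=16, p1=1, p2=2, p3=8, p4=2) → (p0=18, p1=1, p2=4, p3=10, p4=2)
step 7: fire T3:  (p0=18, p1=1, p2=4, p3=10, p4=2) → (p0=21, p1=1, p2=2, p3=10, p4=3)

(p0=21, p1=1, p2=2, p3=10, p4=3)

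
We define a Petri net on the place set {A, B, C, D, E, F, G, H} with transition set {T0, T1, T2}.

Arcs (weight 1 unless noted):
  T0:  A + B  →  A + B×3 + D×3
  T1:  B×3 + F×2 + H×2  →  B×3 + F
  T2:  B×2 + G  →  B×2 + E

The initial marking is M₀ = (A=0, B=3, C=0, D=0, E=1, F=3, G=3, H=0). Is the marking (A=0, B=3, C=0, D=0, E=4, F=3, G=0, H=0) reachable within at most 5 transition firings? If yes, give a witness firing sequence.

YES — reachable via ⟨T2, T2, T2⟩ (3 firings)

step 1: fire T2:  (A=0, B=3, C=0, D=0, E=1, F=3, G=3, H=0) → (A=0, B=3, C=0, D=0, E=2, F=3, G=2, H=0)
step 2: fire T2:  (A=0, B=3, C=0, D=0, E=2, F=3, G=2, H=0) → (A=0, B=3, C=0, D=0, E=3, F=3, G=1, H=0)
step 3: fire T2:  (A=0, B=3, C=0, D=0, E=3, F=3, G=1, H=0) → (A=0, B=3, C=0, D=0, E=4, F=3, G=0, H=0)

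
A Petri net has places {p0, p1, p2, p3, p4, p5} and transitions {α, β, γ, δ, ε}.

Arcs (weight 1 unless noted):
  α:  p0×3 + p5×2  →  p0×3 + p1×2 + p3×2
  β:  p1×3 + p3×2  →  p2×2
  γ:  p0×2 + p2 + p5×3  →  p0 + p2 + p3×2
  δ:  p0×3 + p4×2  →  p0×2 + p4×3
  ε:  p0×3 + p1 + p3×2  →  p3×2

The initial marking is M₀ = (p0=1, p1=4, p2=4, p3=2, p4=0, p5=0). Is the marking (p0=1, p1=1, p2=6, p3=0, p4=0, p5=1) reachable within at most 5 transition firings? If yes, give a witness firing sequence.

depth 0: 1 marking
depth 1: 2 markings reached so far
depth 2: 2 markings reached so far
(frontier empty at depth 2; search complete)
target is not among the 2 markings reachable within 5 steps

NO — not reachable within 5 firings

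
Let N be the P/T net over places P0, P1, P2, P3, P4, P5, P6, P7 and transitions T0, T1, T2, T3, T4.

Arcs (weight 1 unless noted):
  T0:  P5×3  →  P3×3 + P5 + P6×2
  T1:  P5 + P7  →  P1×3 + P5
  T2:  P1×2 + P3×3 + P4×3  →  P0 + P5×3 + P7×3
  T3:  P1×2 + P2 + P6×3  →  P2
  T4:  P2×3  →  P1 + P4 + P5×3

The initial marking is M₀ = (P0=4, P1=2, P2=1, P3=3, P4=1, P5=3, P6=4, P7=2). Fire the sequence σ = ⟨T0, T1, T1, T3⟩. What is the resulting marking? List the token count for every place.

step 1: fire T0:  (P0=4, P1=2, P2=1, P3=3, P4=1, P5=3, P6=4, P7=2) → (P0=4, P1=2, P2=1, P3=6, P4=1, P5=1, P6=6, P7=2)
step 2: fire T1:  (P0=4, P1=2, P2=1, P3=6, P4=1, P5=1, P6=6, P7=2) → (P0=4, P1=5, P2=1, P3=6, P4=1, P5=1, P6=6, P7=1)
step 3: fire T1:  (P0=4, P1=5, P2=1, P3=6, P4=1, P5=1, P6=6, P7=1) → (P0=4, P1=8, P2=1, P3=6, P4=1, P5=1, P6=6, P7=0)
step 4: fire T3:  (P0=4, P1=8, P2=1, P3=6, P4=1, P5=1, P6=6, P7=0) → (P0=4, P1=6, P2=1, P3=6, P4=1, P5=1, P6=3, P7=0)

(P0=4, P1=6, P2=1, P3=6, P4=1, P5=1, P6=3, P7=0)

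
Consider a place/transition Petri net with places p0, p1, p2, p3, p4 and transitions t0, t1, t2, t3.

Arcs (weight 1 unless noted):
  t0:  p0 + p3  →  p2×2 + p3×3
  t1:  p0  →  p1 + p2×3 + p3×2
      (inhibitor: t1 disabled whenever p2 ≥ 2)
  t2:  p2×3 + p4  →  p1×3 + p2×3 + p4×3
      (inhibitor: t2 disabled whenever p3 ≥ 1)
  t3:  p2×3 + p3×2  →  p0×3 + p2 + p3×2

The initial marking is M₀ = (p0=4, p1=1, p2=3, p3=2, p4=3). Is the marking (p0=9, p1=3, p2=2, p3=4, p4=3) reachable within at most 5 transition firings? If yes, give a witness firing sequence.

depth 0: 1 marking
depth 1: 3 markings reached so far
depth 2: 6 markings reached so far
depth 3: 11 markings reached so far
depth 4: 16 markings reached so far
depth 5: 22 markings reached so far
target is not among the 22 markings reachable within 5 steps

NO — not reachable within 5 firings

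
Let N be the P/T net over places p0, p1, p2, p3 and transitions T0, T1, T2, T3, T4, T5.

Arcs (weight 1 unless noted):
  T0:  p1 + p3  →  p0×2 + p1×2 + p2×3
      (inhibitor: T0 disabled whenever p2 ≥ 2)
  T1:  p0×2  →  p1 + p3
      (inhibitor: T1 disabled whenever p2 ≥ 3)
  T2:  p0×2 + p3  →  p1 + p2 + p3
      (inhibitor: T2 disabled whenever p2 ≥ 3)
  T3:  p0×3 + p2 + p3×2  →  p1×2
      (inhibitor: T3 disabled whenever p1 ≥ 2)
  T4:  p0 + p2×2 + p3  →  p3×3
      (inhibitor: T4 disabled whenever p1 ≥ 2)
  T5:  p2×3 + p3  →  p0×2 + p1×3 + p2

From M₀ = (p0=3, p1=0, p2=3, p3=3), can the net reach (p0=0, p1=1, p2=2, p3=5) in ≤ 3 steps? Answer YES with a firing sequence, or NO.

YES — reachable via ⟨T4, T2⟩ (2 firings)

step 1: fire T4:  (p0=3, p1=0, p2=3, p3=3) → (p0=2, p1=0, p2=1, p3=5)
step 2: fire T2:  (p0=2, p1=0, p2=1, p3=5) → (p0=0, p1=1, p2=2, p3=5)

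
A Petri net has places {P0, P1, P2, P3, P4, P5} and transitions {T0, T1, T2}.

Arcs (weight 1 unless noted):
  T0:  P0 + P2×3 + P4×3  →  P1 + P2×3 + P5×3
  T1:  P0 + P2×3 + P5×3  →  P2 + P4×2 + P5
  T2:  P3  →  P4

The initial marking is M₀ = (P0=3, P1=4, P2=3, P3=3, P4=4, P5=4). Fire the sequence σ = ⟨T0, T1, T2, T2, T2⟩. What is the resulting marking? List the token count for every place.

(P0=1, P1=5, P2=1, P3=0, P4=6, P5=5)

step 1: fire T0:  (P0=3, P1=4, P2=3, P3=3, P4=4, P5=4) → (P0=2, P1=5, P2=3, P3=3, P4=1, P5=7)
step 2: fire T1:  (P0=2, P1=5, P2=3, P3=3, P4=1, P5=7) → (P0=1, P1=5, P2=1, P3=3, P4=3, P5=5)
step 3: fire T2:  (P0=1, P1=5, P2=1, P3=3, P4=3, P5=5) → (P0=1, P1=5, P2=1, P3=2, P4=4, P5=5)
step 4: fire T2:  (P0=1, P1=5, P2=1, P3=2, P4=4, P5=5) → (P0=1, P1=5, P2=1, P3=1, P4=5, P5=5)
step 5: fire T2:  (P0=1, P1=5, P2=1, P3=1, P4=5, P5=5) → (P0=1, P1=5, P2=1, P3=0, P4=6, P5=5)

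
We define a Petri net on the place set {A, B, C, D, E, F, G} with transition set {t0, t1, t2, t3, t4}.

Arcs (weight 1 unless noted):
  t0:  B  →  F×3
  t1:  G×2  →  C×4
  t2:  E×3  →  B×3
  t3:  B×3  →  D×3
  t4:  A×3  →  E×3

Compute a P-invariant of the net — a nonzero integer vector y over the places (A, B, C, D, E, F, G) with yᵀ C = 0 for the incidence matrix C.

Incidence matrix C (rows=places, cols=transitions):
       t0   t1   t2   t3   t4
    A   0    0    0    0   -3
    B  -1    0    3   -3    0
    C   0    4    0    0    0
    D   0    0    0    3    0
    E   0    0   -3    0    3
    F   3    0    0    0    0
    G   0   -2    0    0    0

Candidate y = [3, 3, 0, 3, 3, 1, 0]; check y·C column-wise:
  col t0: 3·0 + 3·-1 + 3·0 + 3·0 + 1·3 = 0
  col t1: 3·0 + 3·0 + 0·4 + 3·0 + 3·0 + 1·0 + 0·-2 = 0
  col t2: 3·0 + 3·3 + 3·0 + 3·-3 + 1·0 = 0
  col t3: 3·0 + 3·-3 + 3·3 + 3·0 + 1·0 = 0
  col t4: 3·-3 + 3·0 + 3·0 + 3·3 + 1·0 = 0

y = (A:3, B:3, C:0, D:3, E:3, F:1, G:0)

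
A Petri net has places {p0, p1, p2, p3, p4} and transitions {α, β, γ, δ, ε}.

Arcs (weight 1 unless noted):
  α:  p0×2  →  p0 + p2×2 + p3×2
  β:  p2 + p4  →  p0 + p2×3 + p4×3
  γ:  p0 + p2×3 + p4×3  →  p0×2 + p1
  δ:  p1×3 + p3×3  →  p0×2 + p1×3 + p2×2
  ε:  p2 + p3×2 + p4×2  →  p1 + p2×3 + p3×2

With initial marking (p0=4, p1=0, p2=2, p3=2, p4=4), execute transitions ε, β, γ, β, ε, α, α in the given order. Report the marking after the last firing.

step 1: fire ε:  (p0=4, p1=0, p2=2, p3=2, p4=4) → (p0=4, p1=1, p2=4, p3=2, p4=2)
step 2: fire β:  (p0=4, p1=1, p2=4, p3=2, p4=2) → (p0=5, p1=1, p2=6, p3=2, p4=4)
step 3: fire γ:  (p0=5, p1=1, p2=6, p3=2, p4=4) → (p0=6, p1=2, p2=3, p3=2, p4=1)
step 4: fire β:  (p0=6, p1=2, p2=3, p3=2, p4=1) → (p0=7, p1=2, p2=5, p3=2, p4=3)
step 5: fire ε:  (p0=7, p1=2, p2=5, p3=2, p4=3) → (p0=7, p1=3, p2=7, p3=2, p4=1)
step 6: fire α:  (p0=7, p1=3, p2=7, p3=2, p4=1) → (p0=6, p1=3, p2=9, p3=4, p4=1)
step 7: fire α:  (p0=6, p1=3, p2=9, p3=4, p4=1) → (p0=5, p1=3, p2=11, p3=6, p4=1)

(p0=5, p1=3, p2=11, p3=6, p4=1)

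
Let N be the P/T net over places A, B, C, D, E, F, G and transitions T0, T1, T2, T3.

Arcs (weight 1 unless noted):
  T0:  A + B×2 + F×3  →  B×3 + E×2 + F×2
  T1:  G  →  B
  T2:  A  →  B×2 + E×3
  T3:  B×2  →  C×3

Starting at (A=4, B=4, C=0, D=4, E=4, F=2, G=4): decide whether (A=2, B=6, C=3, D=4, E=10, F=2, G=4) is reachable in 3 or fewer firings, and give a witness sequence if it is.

step 1: fire T2:  (A=4, B=4, C=0, D=4, E=4, F=2, G=4) → (A=3, B=6, C=0, D=4, E=7, F=2, G=4)
step 2: fire T2:  (A=3, B=6, C=0, D=4, E=7, F=2, G=4) → (A=2, B=8, C=0, D=4, E=10, F=2, G=4)
step 3: fire T3:  (A=2, B=8, C=0, D=4, E=10, F=2, G=4) → (A=2, B=6, C=3, D=4, E=10, F=2, G=4)

YES — reachable via ⟨T2, T2, T3⟩ (3 firings)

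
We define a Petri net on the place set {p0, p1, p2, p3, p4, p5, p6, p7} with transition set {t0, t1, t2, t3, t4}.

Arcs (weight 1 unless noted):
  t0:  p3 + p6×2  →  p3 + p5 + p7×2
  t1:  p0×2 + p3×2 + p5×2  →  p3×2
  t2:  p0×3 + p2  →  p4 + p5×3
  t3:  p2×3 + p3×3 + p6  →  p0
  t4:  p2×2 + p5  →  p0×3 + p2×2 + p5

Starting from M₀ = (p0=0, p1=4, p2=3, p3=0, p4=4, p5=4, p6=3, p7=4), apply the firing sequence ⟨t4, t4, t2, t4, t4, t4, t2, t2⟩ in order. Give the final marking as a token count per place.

step 1: fire t4:  (p0=0, p1=4, p2=3, p3=0, p4=4, p5=4, p6=3, p7=4) → (p0=3, p1=4, p2=3, p3=0, p4=4, p5=4, p6=3, p7=4)
step 2: fire t4:  (p0=3, p1=4, p2=3, p3=0, p4=4, p5=4, p6=3, p7=4) → (p0=6, p1=4, p2=3, p3=0, p4=4, p5=4, p6=3, p7=4)
step 3: fire t2:  (p0=6, p1=4, p2=3, p3=0, p4=4, p5=4, p6=3, p7=4) → (p0=3, p1=4, p2=2, p3=0, p4=5, p5=7, p6=3, p7=4)
step 4: fire t4:  (p0=3, p1=4, p2=2, p3=0, p4=5, p5=7, p6=3, p7=4) → (p0=6, p1=4, p2=2, p3=0, p4=5, p5=7, p6=3, p7=4)
step 5: fire t4:  (p0=6, p1=4, p2=2, p3=0, p4=5, p5=7, p6=3, p7=4) → (p0=9, p1=4, p2=2, p3=0, p4=5, p5=7, p6=3, p7=4)
step 6: fire t4:  (p0=9, p1=4, p2=2, p3=0, p4=5, p5=7, p6=3, p7=4) → (p0=12, p1=4, p2=2, p3=0, p4=5, p5=7, p6=3, p7=4)
step 7: fire t2:  (p0=12, p1=4, p2=2, p3=0, p4=5, p5=7, p6=3, p7=4) → (p0=9, p1=4, p2=1, p3=0, p4=6, p5=10, p6=3, p7=4)
step 8: fire t2:  (p0=9, p1=4, p2=1, p3=0, p4=6, p5=10, p6=3, p7=4) → (p0=6, p1=4, p2=0, p3=0, p4=7, p5=13, p6=3, p7=4)

(p0=6, p1=4, p2=0, p3=0, p4=7, p5=13, p6=3, p7=4)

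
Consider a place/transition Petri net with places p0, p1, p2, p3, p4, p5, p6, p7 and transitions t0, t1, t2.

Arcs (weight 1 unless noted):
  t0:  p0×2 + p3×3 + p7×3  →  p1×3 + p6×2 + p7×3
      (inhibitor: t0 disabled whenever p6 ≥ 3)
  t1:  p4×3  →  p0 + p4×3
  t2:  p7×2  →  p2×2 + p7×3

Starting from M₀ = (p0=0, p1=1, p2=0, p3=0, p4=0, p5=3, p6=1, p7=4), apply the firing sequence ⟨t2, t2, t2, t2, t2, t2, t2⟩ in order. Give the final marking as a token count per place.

step 1: fire t2:  (p0=0, p1=1, p2=0, p3=0, p4=0, p5=3, p6=1, p7=4) → (p0=0, p1=1, p2=2, p3=0, p4=0, p5=3, p6=1, p7=5)
step 2: fire t2:  (p0=0, p1=1, p2=2, p3=0, p4=0, p5=3, p6=1, p7=5) → (p0=0, p1=1, p2=4, p3=0, p4=0, p5=3, p6=1, p7=6)
step 3: fire t2:  (p0=0, p1=1, p2=4, p3=0, p4=0, p5=3, p6=1, p7=6) → (p0=0, p1=1, p2=6, p3=0, p4=0, p5=3, p6=1, p7=7)
step 4: fire t2:  (p0=0, p1=1, p2=6, p3=0, p4=0, p5=3, p6=1, p7=7) → (p0=0, p1=1, p2=8, p3=0, p4=0, p5=3, p6=1, p7=8)
step 5: fire t2:  (p0=0, p1=1, p2=8, p3=0, p4=0, p5=3, p6=1, p7=8) → (p0=0, p1=1, p2=10, p3=0, p4=0, p5=3, p6=1, p7=9)
step 6: fire t2:  (p0=0, p1=1, p2=10, p3=0, p4=0, p5=3, p6=1, p7=9) → (p0=0, p1=1, p2=12, p3=0, p4=0, p5=3, p6=1, p7=10)
step 7: fire t2:  (p0=0, p1=1, p2=12, p3=0, p4=0, p5=3, p6=1, p7=10) → (p0=0, p1=1, p2=14, p3=0, p4=0, p5=3, p6=1, p7=11)

(p0=0, p1=1, p2=14, p3=0, p4=0, p5=3, p6=1, p7=11)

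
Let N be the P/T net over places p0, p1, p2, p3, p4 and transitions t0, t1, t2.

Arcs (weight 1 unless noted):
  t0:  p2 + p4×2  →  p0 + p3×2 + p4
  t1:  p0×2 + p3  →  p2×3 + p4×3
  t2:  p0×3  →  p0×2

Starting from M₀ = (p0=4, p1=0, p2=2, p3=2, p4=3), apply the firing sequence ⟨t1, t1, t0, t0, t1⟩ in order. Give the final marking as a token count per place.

(p0=0, p1=0, p2=9, p3=3, p4=10)

step 1: fire t1:  (p0=4, p1=0, p2=2, p3=2, p4=3) → (p0=2, p1=0, p2=5, p3=1, p4=6)
step 2: fire t1:  (p0=2, p1=0, p2=5, p3=1, p4=6) → (p0=0, p1=0, p2=8, p3=0, p4=9)
step 3: fire t0:  (p0=0, p1=0, p2=8, p3=0, p4=9) → (p0=1, p1=0, p2=7, p3=2, p4=8)
step 4: fire t0:  (p0=1, p1=0, p2=7, p3=2, p4=8) → (p0=2, p1=0, p2=6, p3=4, p4=7)
step 5: fire t1:  (p0=2, p1=0, p2=6, p3=4, p4=7) → (p0=0, p1=0, p2=9, p3=3, p4=10)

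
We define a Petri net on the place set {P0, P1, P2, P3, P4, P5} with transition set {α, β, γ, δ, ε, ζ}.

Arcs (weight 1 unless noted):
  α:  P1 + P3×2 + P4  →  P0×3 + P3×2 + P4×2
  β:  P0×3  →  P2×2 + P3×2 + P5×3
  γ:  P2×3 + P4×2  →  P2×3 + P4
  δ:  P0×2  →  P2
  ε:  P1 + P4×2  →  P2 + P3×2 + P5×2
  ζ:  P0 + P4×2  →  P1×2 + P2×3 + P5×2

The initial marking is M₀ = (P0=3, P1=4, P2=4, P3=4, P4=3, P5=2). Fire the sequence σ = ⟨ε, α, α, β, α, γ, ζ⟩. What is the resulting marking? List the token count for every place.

(P0=8, P1=2, P2=10, P3=8, P4=1, P5=9)

step 1: fire ε:  (P0=3, P1=4, P2=4, P3=4, P4=3, P5=2) → (P0=3, P1=3, P2=5, P3=6, P4=1, P5=4)
step 2: fire α:  (P0=3, P1=3, P2=5, P3=6, P4=1, P5=4) → (P0=6, P1=2, P2=5, P3=6, P4=2, P5=4)
step 3: fire α:  (P0=6, P1=2, P2=5, P3=6, P4=2, P5=4) → (P0=9, P1=1, P2=5, P3=6, P4=3, P5=4)
step 4: fire β:  (P0=9, P1=1, P2=5, P3=6, P4=3, P5=4) → (P0=6, P1=1, P2=7, P3=8, P4=3, P5=7)
step 5: fire α:  (P0=6, P1=1, P2=7, P3=8, P4=3, P5=7) → (P0=9, P1=0, P2=7, P3=8, P4=4, P5=7)
step 6: fire γ:  (P0=9, P1=0, P2=7, P3=8, P4=4, P5=7) → (P0=9, P1=0, P2=7, P3=8, P4=3, P5=7)
step 7: fire ζ:  (P0=9, P1=0, P2=7, P3=8, P4=3, P5=7) → (P0=8, P1=2, P2=10, P3=8, P4=1, P5=9)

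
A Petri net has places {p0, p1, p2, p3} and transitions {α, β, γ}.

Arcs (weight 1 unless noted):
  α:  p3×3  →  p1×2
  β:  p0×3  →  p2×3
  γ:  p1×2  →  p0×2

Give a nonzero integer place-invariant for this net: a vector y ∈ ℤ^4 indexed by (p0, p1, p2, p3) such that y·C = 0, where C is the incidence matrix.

Incidence matrix C (rows=places, cols=transitions):
        α    β    γ
   p0   0   -3    2
   p1   2    0   -2
   p2   0    3    0
   p3  -3    0    0

Candidate y = [3, 3, 3, 2]; check y·C column-wise:
  col α: 3·0 + 3·2 + 3·0 + 2·-3 = 0
  col β: 3·-3 + 3·0 + 3·3 + 2·0 = 0
  col γ: 3·2 + 3·-2 + 3·0 + 2·0 = 0

y = (p0:3, p1:3, p2:3, p3:2)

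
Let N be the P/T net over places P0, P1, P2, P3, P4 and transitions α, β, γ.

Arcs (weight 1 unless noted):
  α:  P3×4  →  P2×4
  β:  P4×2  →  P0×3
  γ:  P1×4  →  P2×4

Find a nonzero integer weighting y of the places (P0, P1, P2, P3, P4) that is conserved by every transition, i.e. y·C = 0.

y = (P0:0, P1:1, P2:1, P3:1, P4:0)

Incidence matrix C (rows=places, cols=transitions):
        α    β    γ
   P0   0    3    0
   P1   0    0   -4
   P2   4    0    4
   P3  -4    0    0
   P4   0   -2    0

Candidate y = [0, 1, 1, 1, 0]; check y·C column-wise:
  col α: 1·0 + 1·4 + 1·-4 = 0
  col β: 0·3 + 1·0 + 1·0 + 1·0 + 0·-2 = 0
  col γ: 1·-4 + 1·4 + 1·0 = 0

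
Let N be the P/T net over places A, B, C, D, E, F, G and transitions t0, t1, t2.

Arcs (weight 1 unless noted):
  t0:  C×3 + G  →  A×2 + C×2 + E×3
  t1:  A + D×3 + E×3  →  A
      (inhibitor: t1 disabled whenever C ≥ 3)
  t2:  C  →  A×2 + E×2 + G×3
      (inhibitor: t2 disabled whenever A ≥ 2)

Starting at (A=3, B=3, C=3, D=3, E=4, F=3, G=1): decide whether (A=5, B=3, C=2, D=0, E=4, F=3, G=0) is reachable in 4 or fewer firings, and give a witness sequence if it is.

YES — reachable via ⟨t0, t1⟩ (2 firings)

step 1: fire t0:  (A=3, B=3, C=3, D=3, E=4, F=3, G=1) → (A=5, B=3, C=2, D=3, E=7, F=3, G=0)
step 2: fire t1:  (A=5, B=3, C=2, D=3, E=7, F=3, G=0) → (A=5, B=3, C=2, D=0, E=4, F=3, G=0)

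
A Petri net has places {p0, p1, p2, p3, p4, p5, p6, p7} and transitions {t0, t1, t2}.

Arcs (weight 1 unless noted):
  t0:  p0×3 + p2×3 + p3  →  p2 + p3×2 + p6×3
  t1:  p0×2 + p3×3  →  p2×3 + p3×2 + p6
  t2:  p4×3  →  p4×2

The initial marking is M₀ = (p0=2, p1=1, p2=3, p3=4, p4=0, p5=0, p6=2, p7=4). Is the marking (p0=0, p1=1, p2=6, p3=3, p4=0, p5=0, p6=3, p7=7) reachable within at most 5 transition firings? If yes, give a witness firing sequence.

NO — not reachable within 5 firings

depth 0: 1 marking
depth 1: 2 markings reached so far
depth 2: 2 markings reached so far
(frontier empty at depth 2; search complete)
target is not among the 2 markings reachable within 5 steps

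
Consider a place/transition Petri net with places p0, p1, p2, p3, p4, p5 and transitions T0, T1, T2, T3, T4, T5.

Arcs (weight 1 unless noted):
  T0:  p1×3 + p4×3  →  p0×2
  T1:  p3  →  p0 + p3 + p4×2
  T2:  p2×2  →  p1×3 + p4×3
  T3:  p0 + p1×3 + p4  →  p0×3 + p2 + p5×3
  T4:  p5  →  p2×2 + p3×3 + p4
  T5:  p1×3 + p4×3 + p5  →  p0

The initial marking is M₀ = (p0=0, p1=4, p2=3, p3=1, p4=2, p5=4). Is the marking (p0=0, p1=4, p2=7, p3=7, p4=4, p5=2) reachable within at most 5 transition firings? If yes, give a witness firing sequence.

YES — reachable via ⟨T4, T4⟩ (2 firings)

step 1: fire T4:  (p0=0, p1=4, p2=3, p3=1, p4=2, p5=4) → (p0=0, p1=4, p2=5, p3=4, p4=3, p5=3)
step 2: fire T4:  (p0=0, p1=4, p2=5, p3=4, p4=3, p5=3) → (p0=0, p1=4, p2=7, p3=7, p4=4, p5=2)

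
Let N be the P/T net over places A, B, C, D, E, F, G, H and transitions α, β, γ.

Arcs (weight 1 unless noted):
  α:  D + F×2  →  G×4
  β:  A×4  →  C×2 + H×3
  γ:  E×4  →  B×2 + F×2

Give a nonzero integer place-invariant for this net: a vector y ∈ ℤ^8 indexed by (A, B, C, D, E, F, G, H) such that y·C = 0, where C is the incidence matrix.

Incidence matrix C (rows=places, cols=transitions):
        α    β    γ
    A   0   -4    0
    B   0    0    2
    C   0    2    0
    D  -1    0    0
    E   0    0   -4
    F  -2    0    2
    G   4    0    0
    H   0    3    0

Candidate y = [1, 0, 2, 0, 0, 0, 0, 0]; check y·C column-wise:
  col α: 1·0 + 2·0 + 0·-1 + 0·-2 + 0·4 = 0
  col β: 1·-4 + 2·2 + 0·3 = 0
  col γ: 1·0 + 0·2 + 2·0 + 0·-4 + 0·2 = 0

y = (A:1, B:0, C:2, D:0, E:0, F:0, G:0, H:0)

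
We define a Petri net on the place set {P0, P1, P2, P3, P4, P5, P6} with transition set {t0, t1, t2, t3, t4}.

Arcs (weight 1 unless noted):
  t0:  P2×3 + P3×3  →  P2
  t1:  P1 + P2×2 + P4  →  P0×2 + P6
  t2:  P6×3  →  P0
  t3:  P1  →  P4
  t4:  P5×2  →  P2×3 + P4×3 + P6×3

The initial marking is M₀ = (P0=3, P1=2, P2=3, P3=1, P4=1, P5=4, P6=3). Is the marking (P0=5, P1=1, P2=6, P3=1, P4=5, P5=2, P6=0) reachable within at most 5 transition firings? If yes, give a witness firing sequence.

step 1: fire t2:  (P0=3, P1=2, P2=3, P3=1, P4=1, P5=4, P6=3) → (P0=4, P1=2, P2=3, P3=1, P4=1, P5=4, P6=0)
step 2: fire t3:  (P0=4, P1=2, P2=3, P3=1, P4=1, P5=4, P6=0) → (P0=4, P1=1, P2=3, P3=1, P4=2, P5=4, P6=0)
step 3: fire t4:  (P0=4, P1=1, P2=3, P3=1, P4=2, P5=4, P6=0) → (P0=4, P1=1, P2=6, P3=1, P4=5, P5=2, P6=3)
step 4: fire t2:  (P0=4, P1=1, P2=6, P3=1, P4=5, P5=2, P6=3) → (P0=5, P1=1, P2=6, P3=1, P4=5, P5=2, P6=0)

YES — reachable via ⟨t2, t3, t4, t2⟩ (4 firings)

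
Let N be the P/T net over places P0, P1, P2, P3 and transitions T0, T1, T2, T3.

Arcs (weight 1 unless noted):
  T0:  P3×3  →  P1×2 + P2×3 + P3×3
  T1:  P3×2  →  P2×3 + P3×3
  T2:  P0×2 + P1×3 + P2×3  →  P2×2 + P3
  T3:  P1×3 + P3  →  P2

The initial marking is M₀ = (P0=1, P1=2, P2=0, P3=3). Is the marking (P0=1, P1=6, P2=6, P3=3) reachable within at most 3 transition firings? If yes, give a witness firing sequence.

step 1: fire T0:  (P0=1, P1=2, P2=0, P3=3) → (P0=1, P1=4, P2=3, P3=3)
step 2: fire T0:  (P0=1, P1=4, P2=3, P3=3) → (P0=1, P1=6, P2=6, P3=3)

YES — reachable via ⟨T0, T0⟩ (2 firings)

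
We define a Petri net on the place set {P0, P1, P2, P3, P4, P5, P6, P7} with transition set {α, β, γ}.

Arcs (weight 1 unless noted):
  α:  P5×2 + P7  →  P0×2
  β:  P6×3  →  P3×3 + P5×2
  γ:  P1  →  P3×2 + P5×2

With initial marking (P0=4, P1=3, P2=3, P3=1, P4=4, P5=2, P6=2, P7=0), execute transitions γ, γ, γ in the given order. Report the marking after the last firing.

(P0=4, P1=0, P2=3, P3=7, P4=4, P5=8, P6=2, P7=0)

step 1: fire γ:  (P0=4, P1=3, P2=3, P3=1, P4=4, P5=2, P6=2, P7=0) → (P0=4, P1=2, P2=3, P3=3, P4=4, P5=4, P6=2, P7=0)
step 2: fire γ:  (P0=4, P1=2, P2=3, P3=3, P4=4, P5=4, P6=2, P7=0) → (P0=4, P1=1, P2=3, P3=5, P4=4, P5=6, P6=2, P7=0)
step 3: fire γ:  (P0=4, P1=1, P2=3, P3=5, P4=4, P5=6, P6=2, P7=0) → (P0=4, P1=0, P2=3, P3=7, P4=4, P5=8, P6=2, P7=0)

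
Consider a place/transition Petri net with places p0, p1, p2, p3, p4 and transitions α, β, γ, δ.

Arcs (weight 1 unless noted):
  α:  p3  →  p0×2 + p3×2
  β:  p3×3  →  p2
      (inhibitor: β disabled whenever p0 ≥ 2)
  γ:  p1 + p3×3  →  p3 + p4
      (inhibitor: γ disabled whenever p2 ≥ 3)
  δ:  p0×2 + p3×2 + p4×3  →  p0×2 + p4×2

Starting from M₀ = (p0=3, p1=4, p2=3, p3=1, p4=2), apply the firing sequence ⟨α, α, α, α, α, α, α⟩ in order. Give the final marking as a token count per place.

step 1: fire α:  (p0=3, p1=4, p2=3, p3=1, p4=2) → (p0=5, p1=4, p2=3, p3=2, p4=2)
step 2: fire α:  (p0=5, p1=4, p2=3, p3=2, p4=2) → (p0=7, p1=4, p2=3, p3=3, p4=2)
step 3: fire α:  (p0=7, p1=4, p2=3, p3=3, p4=2) → (p0=9, p1=4, p2=3, p3=4, p4=2)
step 4: fire α:  (p0=9, p1=4, p2=3, p3=4, p4=2) → (p0=11, p1=4, p2=3, p3=5, p4=2)
step 5: fire α:  (p0=11, p1=4, p2=3, p3=5, p4=2) → (p0=13, p1=4, p2=3, p3=6, p4=2)
step 6: fire α:  (p0=13, p1=4, p2=3, p3=6, p4=2) → (p0=15, p1=4, p2=3, p3=7, p4=2)
step 7: fire α:  (p0=15, p1=4, p2=3, p3=7, p4=2) → (p0=17, p1=4, p2=3, p3=8, p4=2)

(p0=17, p1=4, p2=3, p3=8, p4=2)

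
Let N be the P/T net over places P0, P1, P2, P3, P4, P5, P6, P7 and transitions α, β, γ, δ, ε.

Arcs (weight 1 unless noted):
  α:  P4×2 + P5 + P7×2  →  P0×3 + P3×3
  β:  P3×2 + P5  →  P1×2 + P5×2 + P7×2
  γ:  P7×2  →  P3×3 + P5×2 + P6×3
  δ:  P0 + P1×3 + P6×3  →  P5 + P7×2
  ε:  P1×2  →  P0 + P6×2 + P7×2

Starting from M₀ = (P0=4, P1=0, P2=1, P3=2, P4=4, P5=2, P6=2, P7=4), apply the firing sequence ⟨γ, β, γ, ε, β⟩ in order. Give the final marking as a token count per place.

step 1: fire γ:  (P0=4, P1=0, P2=1, P3=2, P4=4, P5=2, P6=2, P7=4) → (P0=4, P1=0, P2=1, P3=5, P4=4, P5=4, P6=5, P7=2)
step 2: fire β:  (P0=4, P1=0, P2=1, P3=5, P4=4, P5=4, P6=5, P7=2) → (P0=4, P1=2, P2=1, P3=3, P4=4, P5=5, P6=5, P7=4)
step 3: fire γ:  (P0=4, P1=2, P2=1, P3=3, P4=4, P5=5, P6=5, P7=4) → (P0=4, P1=2, P2=1, P3=6, P4=4, P5=7, P6=8, P7=2)
step 4: fire ε:  (P0=4, P1=2, P2=1, P3=6, P4=4, P5=7, P6=8, P7=2) → (P0=5, P1=0, P2=1, P3=6, P4=4, P5=7, P6=10, P7=4)
step 5: fire β:  (P0=5, P1=0, P2=1, P3=6, P4=4, P5=7, P6=10, P7=4) → (P0=5, P1=2, P2=1, P3=4, P4=4, P5=8, P6=10, P7=6)

(P0=5, P1=2, P2=1, P3=4, P4=4, P5=8, P6=10, P7=6)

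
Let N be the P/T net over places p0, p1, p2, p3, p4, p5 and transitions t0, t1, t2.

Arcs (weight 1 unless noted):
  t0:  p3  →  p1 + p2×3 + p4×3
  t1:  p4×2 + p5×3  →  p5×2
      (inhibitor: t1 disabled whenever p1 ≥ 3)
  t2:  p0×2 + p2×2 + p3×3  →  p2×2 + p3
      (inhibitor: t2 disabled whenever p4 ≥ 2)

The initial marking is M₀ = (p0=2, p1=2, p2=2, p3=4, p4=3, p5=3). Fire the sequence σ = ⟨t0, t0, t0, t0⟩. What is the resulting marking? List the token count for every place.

(p0=2, p1=6, p2=14, p3=0, p4=15, p5=3)

step 1: fire t0:  (p0=2, p1=2, p2=2, p3=4, p4=3, p5=3) → (p0=2, p1=3, p2=5, p3=3, p4=6, p5=3)
step 2: fire t0:  (p0=2, p1=3, p2=5, p3=3, p4=6, p5=3) → (p0=2, p1=4, p2=8, p3=2, p4=9, p5=3)
step 3: fire t0:  (p0=2, p1=4, p2=8, p3=2, p4=9, p5=3) → (p0=2, p1=5, p2=11, p3=1, p4=12, p5=3)
step 4: fire t0:  (p0=2, p1=5, p2=11, p3=1, p4=12, p5=3) → (p0=2, p1=6, p2=14, p3=0, p4=15, p5=3)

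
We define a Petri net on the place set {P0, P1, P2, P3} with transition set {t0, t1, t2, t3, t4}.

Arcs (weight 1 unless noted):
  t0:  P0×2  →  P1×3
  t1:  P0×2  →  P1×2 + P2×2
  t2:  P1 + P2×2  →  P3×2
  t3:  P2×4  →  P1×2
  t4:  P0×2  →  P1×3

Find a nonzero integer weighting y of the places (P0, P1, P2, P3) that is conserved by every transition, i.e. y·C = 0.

Incidence matrix C (rows=places, cols=transitions):
       t0   t1   t2   t3   t4
   P0  -2   -2    0    0   -2
   P1   3    2   -1    2    3
   P2   0    2   -2   -4    0
   P3   0    0    2    0    0

Candidate y = [3, 2, 1, 2]; check y·C column-wise:
  col t0: 3·-2 + 2·3 + 1·0 + 2·0 = 0
  col t1: 3·-2 + 2·2 + 1·2 + 2·0 = 0
  col t2: 3·0 + 2·-1 + 1·-2 + 2·2 = 0
  col t3: 3·0 + 2·2 + 1·-4 + 2·0 = 0
  col t4: 3·-2 + 2·3 + 1·0 + 2·0 = 0

y = (P0:3, P1:2, P2:1, P3:2)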